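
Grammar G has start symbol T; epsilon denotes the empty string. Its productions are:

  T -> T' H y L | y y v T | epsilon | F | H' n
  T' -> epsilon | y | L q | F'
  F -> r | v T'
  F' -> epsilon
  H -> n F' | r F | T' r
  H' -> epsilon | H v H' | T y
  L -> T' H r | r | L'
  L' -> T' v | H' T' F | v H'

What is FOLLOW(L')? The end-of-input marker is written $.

{ $, q, y }

In L -> L': L' is at the end, add FOLLOW(L) = { $, q, y }.
Union: FOLLOW(L') = { $, q, y }.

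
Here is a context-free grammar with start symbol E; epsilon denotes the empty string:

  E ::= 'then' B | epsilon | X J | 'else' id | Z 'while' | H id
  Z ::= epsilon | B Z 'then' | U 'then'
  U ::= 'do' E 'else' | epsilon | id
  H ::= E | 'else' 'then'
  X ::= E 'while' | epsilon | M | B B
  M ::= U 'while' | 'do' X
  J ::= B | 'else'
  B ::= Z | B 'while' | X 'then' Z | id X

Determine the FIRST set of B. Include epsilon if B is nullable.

From B ::= Z: add FIRST(Z) = { 'do', 'else', 'then', 'while', id, epsilon } (including epsilon since Z is nullable).
From B ::= B 'while': B nullable, take FIRST(B) ∪ {'while'} = { 'do', 'else', 'then', 'while', id }.
From B ::= X 'then' Z: X nullable, take FIRST(X) ∪ {'then'} = { 'do', 'else', 'then', 'while', id }.
B ::= id X contributes {id}.
Union: FIRST(B) = { 'do', 'else', 'then', 'while', id, epsilon }.

{ 'do', 'else', 'then', 'while', id, epsilon }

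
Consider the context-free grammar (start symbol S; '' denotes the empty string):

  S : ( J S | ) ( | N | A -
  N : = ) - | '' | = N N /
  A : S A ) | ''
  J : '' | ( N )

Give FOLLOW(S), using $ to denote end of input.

{ $, (, ), -, = }

S is the start symbol, so $ ∈ FOLLOW(S).
In S : ( J S: S is at the end, add FOLLOW(S) = { $, (, ), -, = }.
In A : S A ): add FIRST(A )) = { (, ), -, = }.
Union: FOLLOW(S) = { $, (, ), -, = }.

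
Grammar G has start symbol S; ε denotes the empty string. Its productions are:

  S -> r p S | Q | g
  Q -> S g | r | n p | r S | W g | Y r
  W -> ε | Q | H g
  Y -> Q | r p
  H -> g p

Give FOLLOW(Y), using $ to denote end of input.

{ r }

In Q -> Y r: add FIRST(r) = { r }.
Union: FOLLOW(Y) = { r }.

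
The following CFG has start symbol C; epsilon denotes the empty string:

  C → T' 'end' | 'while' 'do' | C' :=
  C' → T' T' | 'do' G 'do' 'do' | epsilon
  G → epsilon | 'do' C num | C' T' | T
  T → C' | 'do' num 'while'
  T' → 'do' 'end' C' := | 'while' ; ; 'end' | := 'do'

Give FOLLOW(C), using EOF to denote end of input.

{ EOF, num }

C is the start symbol, so EOF ∈ FOLLOW(C).
In G → 'do' C num: add FIRST(num) = { num }.
Union: FOLLOW(C) = { EOF, num }.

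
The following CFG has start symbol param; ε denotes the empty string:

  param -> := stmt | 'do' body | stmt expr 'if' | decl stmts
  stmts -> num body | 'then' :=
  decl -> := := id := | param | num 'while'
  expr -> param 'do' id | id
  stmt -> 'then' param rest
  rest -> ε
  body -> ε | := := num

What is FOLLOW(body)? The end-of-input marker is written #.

{ #, 'do', 'then', :=, id, num }

In param -> 'do' body: body is at the end, add FOLLOW(param) = { #, 'do', 'then', :=, id, num }.
In stmts -> num body: body is at the end, add FOLLOW(stmts) = { #, 'do', 'then', :=, id, num }.
Union: FOLLOW(body) = { #, 'do', 'then', :=, id, num }.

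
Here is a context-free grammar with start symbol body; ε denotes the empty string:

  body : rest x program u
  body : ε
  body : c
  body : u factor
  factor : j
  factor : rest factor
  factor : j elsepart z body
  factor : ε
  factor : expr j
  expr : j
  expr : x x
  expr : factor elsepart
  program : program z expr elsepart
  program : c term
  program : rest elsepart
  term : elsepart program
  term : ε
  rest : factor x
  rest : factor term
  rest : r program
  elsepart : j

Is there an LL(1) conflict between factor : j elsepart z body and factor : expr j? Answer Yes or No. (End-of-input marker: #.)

Yes

FIRST(j elsepart z body) = { j } and FIRST(expr j) = { j, r, x }.
Both contain j, so the two alternatives are not disjoint — LL(1) conflict.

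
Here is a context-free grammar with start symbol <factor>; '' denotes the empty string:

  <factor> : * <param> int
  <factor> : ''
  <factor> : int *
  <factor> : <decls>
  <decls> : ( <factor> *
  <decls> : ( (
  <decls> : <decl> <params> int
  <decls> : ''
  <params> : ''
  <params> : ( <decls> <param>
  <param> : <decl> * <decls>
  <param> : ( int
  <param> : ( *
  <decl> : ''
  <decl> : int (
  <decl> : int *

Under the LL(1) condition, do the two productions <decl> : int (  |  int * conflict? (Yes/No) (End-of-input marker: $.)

FIRST(int () = { int } and FIRST(int *) = { int }.
Both contain int, so the two alternatives are not disjoint — LL(1) conflict.

Yes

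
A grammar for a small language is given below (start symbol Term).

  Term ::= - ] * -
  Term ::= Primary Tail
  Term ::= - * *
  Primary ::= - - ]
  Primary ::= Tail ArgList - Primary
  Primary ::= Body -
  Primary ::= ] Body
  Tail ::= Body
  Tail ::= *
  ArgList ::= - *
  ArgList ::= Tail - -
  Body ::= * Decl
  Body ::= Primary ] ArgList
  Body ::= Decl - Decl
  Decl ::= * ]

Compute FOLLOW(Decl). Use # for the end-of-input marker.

In Body ::= * Decl: Decl is at the end, add FOLLOW(Body) = { #, *, -, ] }.
In Body ::= Decl - Decl: add FIRST(- Decl) = { - }.
In Body ::= Decl - Decl: Decl is at the end, add FOLLOW(Body) = { #, *, -, ] }.
Union: FOLLOW(Decl) = { #, *, -, ] }.

{ #, *, -, ] }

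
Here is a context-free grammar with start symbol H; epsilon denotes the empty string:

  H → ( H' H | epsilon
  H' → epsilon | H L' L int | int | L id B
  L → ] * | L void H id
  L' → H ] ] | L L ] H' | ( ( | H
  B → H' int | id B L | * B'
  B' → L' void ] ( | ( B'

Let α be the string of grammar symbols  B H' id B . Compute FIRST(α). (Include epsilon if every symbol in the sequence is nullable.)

Add FIRST(B) = { (, *, ], id, int }; B is not nullable, stop.

{ (, *, ], id, int }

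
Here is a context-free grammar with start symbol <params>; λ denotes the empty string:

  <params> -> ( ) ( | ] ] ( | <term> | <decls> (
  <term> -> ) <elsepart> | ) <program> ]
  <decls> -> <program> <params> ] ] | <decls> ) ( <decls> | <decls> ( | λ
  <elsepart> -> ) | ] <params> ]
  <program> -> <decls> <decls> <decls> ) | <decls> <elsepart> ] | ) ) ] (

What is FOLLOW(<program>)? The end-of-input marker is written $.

{ (, ), ] }

In <term> -> ) <program> ]: add FIRST(]) = { ] }.
In <decls> -> <program> <params> ] ]: add FIRST(<params> ] ]) = { (, ), ] }.
Union: FOLLOW(<program>) = { (, ), ] }.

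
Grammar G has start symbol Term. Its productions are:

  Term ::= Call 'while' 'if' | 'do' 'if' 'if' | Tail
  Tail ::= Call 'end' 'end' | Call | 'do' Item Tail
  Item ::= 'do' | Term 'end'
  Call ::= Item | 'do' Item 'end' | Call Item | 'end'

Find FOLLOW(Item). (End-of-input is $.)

In Tail ::= 'do' Item Tail: add FIRST(Tail) = { 'do', 'end' }.
In Call ::= Item: Item is at the end, add FOLLOW(Call) = { $, 'do', 'end', 'while' }.
In Call ::= 'do' Item 'end': add FIRST('end') = { 'end' }.
In Call ::= Call Item: Item is at the end, add FOLLOW(Call) = { $, 'do', 'end', 'while' }.
Union: FOLLOW(Item) = { $, 'do', 'end', 'while' }.

{ $, 'do', 'end', 'while' }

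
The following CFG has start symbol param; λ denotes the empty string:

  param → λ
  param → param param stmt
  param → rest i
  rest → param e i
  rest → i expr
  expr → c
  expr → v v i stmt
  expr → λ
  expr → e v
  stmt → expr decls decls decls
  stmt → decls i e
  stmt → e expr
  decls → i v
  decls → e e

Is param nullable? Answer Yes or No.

Yes

param has an λ-production, so param ⇒ λ.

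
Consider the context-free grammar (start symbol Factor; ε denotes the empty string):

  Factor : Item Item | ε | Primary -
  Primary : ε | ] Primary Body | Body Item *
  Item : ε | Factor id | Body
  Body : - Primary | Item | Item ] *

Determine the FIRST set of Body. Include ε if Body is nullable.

{ *, -, ], id, ε }

Body : - Primary contributes {-}.
From Body : Item: add FIRST(Item) = { *, -, ], id, ε } (including ε since Item is nullable).
From Body : Item ] *: Item nullable, take FIRST(Item) ∪ {]} = { *, -, ], id }.
Union: FIRST(Body) = { *, -, ], id, ε }.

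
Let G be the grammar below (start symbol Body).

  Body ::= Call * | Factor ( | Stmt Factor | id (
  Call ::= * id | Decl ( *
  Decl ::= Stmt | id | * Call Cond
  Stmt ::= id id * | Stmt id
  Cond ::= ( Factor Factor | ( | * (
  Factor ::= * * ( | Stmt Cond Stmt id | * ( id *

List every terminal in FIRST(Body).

{ *, id }

From Body ::= Call *: add FIRST(Call) = { *, id }.
From Body ::= Factor (: add FIRST(Factor) = { *, id }.
From Body ::= Stmt Factor: add FIRST(Stmt) = { id }.
Body ::= id ( contributes {id}.
Union: FIRST(Body) = { *, id }.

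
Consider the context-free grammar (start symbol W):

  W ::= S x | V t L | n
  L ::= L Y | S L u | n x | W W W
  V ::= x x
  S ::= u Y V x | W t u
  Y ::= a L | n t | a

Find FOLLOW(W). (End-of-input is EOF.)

{ EOF, a, n, t, u, x }

W is the start symbol, so EOF ∈ FOLLOW(W).
In L ::= W W W: add FIRST(W W) = { n, u, x }.
In L ::= W W W: add FIRST(W) = { n, u, x }.
In L ::= W W W: W is at the end, add FOLLOW(L) = { EOF, a, n, t, u, x }.
In S ::= W t u: add FIRST(t u) = { t }.
Union: FOLLOW(W) = { EOF, a, n, t, u, x }.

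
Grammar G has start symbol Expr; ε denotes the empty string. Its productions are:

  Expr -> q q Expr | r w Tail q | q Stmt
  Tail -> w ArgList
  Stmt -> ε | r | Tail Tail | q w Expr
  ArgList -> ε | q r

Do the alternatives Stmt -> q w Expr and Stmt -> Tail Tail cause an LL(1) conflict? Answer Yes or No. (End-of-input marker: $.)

FIRST(q w Expr) = { q } and FIRST(Tail Tail) = { w }.
The FIRST sets are disjoint and neither alternative is nullable — no conflict.

No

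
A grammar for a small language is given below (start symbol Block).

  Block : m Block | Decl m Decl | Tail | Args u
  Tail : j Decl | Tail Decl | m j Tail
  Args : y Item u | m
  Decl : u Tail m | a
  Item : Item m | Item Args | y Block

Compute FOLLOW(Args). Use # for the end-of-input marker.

In Block : Args u: add FIRST(u) = { u }.
In Item : Item Args: Args is at the end, add FOLLOW(Item) = { m, u, y }.
Union: FOLLOW(Args) = { m, u, y }.

{ m, u, y }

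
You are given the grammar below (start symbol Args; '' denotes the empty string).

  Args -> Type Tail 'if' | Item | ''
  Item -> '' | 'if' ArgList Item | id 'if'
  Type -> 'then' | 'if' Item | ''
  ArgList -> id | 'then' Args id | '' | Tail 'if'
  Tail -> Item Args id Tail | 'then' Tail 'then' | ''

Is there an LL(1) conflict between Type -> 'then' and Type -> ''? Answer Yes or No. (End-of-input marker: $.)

Yes

FIRST('then') = { 'then' } and FIRST('') = { '' }.
The second alternative is nullable and FOLLOW(Type) = { 'if', 'then', id } shares 'then' with FIRST of the first — conflict.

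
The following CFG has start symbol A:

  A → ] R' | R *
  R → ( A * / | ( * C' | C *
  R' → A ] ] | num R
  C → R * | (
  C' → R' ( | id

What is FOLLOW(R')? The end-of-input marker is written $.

In A → ] R': R' is at the end, add FOLLOW(A) = { $, *, ] }.
In C' → R' (: add FIRST(() = { ( }.
Union: FOLLOW(R') = { $, (, *, ] }.

{ $, (, *, ] }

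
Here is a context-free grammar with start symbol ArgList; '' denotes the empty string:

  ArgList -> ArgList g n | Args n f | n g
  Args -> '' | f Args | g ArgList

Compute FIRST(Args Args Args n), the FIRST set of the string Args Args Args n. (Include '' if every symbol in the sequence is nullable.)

{ f, g, n }

Add FIRST(Args)\{''} = { f, g }; Args is nullable, continue.
Add FIRST(Args)\{''} = { f, g }; Args is nullable, continue.
Add FIRST(Args)\{''} = { f, g }; Args is nullable, continue.
n is a terminal; add {n} and stop.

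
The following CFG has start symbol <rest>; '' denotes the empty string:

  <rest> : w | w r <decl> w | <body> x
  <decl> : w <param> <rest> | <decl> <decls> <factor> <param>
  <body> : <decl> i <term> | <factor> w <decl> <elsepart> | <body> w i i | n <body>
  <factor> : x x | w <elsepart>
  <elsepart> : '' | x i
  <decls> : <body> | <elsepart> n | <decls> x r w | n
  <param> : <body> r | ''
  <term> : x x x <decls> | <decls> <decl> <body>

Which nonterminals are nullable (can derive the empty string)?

Directly nullable (have an ''-production): <elsepart>, <param>.
No other nonterminal has a production whose RHS symbols are all nullable.

{ <elsepart>, <param> }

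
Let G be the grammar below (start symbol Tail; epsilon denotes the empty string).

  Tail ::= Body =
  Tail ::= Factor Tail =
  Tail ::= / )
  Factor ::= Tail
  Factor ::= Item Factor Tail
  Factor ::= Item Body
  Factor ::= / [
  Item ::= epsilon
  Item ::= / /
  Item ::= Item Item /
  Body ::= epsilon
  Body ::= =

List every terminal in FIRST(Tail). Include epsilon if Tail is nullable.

{ /, = }

From Tail ::= Body =: Body nullable, take FIRST(Body) ∪ {=} = { = }.
From Tail ::= Factor Tail =: Factor nullable, take FIRST(Factor) ∪ FIRST(Tail) = { /, = }.
Tail ::= / ) contributes {/}.
Union: FIRST(Tail) = { /, = }.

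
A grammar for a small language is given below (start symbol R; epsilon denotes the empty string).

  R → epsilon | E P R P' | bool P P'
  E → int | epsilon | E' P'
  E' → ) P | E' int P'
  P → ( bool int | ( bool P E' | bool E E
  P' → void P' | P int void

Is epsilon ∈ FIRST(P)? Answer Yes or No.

No

Nullable nonterminals: E, R.
No production of P has an RHS whose symbols are all nullable, so P is not nullable.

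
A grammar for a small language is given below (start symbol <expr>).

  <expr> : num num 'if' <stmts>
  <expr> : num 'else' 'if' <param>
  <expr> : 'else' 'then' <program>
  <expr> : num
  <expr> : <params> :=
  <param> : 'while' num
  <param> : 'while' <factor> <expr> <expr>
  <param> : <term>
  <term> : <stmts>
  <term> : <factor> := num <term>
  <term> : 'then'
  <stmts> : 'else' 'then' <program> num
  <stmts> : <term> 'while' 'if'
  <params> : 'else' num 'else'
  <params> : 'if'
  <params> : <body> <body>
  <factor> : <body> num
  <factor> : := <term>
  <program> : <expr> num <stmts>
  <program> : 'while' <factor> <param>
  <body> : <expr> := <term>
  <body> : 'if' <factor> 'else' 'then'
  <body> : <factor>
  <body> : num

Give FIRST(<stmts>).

<stmts> : 'else' 'then' <program> num contributes {'else'}.
From <stmts> : <term> 'while' 'if': add FIRST(<term>) = { 'else', 'if', 'then', :=, num }.
Union: FIRST(<stmts>) = { 'else', 'if', 'then', :=, num }.

{ 'else', 'if', 'then', :=, num }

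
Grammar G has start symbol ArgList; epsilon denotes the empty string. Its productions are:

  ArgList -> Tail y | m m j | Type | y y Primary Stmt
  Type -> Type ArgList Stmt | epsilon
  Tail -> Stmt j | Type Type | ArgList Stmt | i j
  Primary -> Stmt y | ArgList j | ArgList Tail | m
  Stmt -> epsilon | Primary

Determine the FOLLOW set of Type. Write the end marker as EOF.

In ArgList -> Type: Type is at the end, add FOLLOW(ArgList) = { EOF, i, j, m, y }.
In Type -> Type ArgList Stmt: add FIRST(ArgList Stmt)\{epsilon} = { i, j, m, y }.
  Since ArgList Stmt is nullable, also add FOLLOW(Type) = { EOF, i, j, m, y }.
In Tail -> Type Type: add FIRST(Type)\{epsilon} = { i, j, m, y }.
  Since Type is nullable, also add FOLLOW(Tail) = { EOF, i, j, m, y }.
In Tail -> Type Type: Type is at the end, add FOLLOW(Tail) = { EOF, i, j, m, y }.
Union: FOLLOW(Type) = { EOF, i, j, m, y }.

{ EOF, i, j, m, y }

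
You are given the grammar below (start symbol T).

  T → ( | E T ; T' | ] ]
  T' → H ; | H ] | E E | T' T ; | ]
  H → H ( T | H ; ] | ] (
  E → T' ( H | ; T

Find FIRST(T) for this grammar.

T → ( contributes {(}.
From T → E T ; T': add FIRST(E) = { ;, ] }.
T → ] ] contributes {]}.
Union: FIRST(T) = { (, ;, ] }.

{ (, ;, ] }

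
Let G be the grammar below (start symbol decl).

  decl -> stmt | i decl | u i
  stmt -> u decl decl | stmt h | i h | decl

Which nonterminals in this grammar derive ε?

{ } (none)

No nonterminal has an empty production or an RHS whose symbols are all nullable.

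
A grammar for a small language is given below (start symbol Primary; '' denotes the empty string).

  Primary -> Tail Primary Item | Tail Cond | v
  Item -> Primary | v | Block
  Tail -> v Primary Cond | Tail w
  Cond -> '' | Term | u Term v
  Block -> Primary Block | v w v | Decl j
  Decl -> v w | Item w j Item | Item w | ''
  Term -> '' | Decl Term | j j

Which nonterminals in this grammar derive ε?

Directly nullable (have an ''-production): Cond, Decl, Term.
No other nonterminal has a production whose RHS symbols are all nullable.

{ Cond, Decl, Term }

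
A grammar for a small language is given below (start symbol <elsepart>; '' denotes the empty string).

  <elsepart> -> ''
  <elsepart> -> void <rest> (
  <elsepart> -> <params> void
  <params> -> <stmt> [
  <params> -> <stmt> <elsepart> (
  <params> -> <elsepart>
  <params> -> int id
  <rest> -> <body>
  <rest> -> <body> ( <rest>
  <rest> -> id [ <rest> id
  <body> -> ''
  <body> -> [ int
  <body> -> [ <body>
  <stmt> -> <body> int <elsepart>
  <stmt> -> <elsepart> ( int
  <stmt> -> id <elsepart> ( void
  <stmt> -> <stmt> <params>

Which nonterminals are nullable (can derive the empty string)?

{ <body>, <elsepart>, <params>, <rest> }

Directly nullable (have an ''-production): <elsepart>, <body>.
<params> -> <elsepart> with every symbol nullable, so <params> is nullable.
<rest> -> <body> with every symbol nullable, so <rest> is nullable.
No other nonterminal has a production whose RHS symbols are all nullable.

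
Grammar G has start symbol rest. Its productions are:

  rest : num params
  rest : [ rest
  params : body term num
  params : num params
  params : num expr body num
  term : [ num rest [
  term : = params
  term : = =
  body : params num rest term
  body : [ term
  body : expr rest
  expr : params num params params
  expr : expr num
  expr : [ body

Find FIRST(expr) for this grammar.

From expr : params num params params: add FIRST(params) = { [, num }.
From expr : expr num: add FIRST(expr) = { [, num }.
expr : [ body contributes {[}.
Union: FIRST(expr) = { [, num }.

{ [, num }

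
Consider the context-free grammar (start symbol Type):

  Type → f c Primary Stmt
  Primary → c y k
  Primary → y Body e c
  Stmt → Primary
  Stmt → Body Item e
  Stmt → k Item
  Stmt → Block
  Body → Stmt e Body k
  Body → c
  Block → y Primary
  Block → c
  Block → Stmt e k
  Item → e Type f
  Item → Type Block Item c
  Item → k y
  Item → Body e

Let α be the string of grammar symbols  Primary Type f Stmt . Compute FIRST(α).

{ c, y }

Add FIRST(Primary) = { c, y }; Primary is not nullable, stop.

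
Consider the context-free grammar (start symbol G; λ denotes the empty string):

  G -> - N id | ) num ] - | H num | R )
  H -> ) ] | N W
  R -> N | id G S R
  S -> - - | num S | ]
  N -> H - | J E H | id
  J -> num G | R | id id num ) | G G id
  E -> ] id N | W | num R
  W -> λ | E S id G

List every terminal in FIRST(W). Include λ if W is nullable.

W -> λ contributes λ.
From W -> E S id G: E nullable, take FIRST(E) ∪ FIRST(S) = { -, ], num }.
Union: FIRST(W) = { -, ], num, λ }.

{ -, ], num, λ }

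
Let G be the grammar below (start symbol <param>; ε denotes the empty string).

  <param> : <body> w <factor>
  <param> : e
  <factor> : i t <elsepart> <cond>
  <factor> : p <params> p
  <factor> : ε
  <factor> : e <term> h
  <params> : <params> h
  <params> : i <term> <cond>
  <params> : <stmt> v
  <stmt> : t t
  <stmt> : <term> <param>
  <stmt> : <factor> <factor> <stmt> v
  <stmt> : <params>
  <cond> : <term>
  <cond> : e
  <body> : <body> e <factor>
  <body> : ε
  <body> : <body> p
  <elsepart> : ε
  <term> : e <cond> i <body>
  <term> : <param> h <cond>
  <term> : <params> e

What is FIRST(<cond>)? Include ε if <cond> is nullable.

{ e, i, p, t, w }

From <cond> : <term>: add FIRST(<term>) = { e, i, p, t, w }.
<cond> : e contributes {e}.
Union: FIRST(<cond>) = { e, i, p, t, w }.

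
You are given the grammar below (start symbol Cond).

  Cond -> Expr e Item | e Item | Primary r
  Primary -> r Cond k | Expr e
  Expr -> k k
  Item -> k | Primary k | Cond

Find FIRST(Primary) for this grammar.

{ k, r }

Primary -> r Cond k contributes {r}.
From Primary -> Expr e: add FIRST(Expr) = { k }.
Union: FIRST(Primary) = { k, r }.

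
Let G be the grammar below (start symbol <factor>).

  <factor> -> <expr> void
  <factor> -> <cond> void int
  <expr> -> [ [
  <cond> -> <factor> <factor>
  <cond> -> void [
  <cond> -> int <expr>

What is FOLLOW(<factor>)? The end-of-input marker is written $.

{ $, [, int, void }

<factor> is the start symbol, so $ ∈ FOLLOW(<factor>).
In <cond> -> <factor> <factor>: add FIRST(<factor>) = { [, int, void }.
In <cond> -> <factor> <factor>: <factor> is at the end, add FOLLOW(<cond>) = { void }.
Union: FOLLOW(<factor>) = { $, [, int, void }.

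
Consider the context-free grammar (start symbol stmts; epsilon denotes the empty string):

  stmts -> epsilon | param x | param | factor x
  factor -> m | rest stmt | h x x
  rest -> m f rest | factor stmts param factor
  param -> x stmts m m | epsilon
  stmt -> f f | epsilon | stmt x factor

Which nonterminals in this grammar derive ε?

Directly nullable (have an epsilon-production): stmts, param, stmt.
No other nonterminal has a production whose RHS symbols are all nullable.

{ param, stmt, stmts }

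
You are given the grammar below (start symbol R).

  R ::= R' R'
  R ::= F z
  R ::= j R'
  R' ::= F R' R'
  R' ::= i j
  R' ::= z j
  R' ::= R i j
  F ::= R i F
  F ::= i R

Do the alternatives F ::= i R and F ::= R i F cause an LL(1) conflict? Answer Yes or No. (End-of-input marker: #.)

FIRST(i R) = { i } and FIRST(R i F) = { i, j, z }.
Both contain i, so the two alternatives are not disjoint — LL(1) conflict.

Yes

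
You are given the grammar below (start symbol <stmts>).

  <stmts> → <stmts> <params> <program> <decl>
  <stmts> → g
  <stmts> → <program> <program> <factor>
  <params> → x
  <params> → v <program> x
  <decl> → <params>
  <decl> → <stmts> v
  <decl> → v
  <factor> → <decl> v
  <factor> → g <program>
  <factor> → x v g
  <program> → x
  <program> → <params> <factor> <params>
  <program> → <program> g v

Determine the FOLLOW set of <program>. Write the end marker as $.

In <stmts> → <stmts> <params> <program> <decl>: add FIRST(<decl>) = { g, v, x }.
In <stmts> → <program> <program> <factor>: add FIRST(<program> <factor>) = { v, x }.
In <stmts> → <program> <program> <factor>: add FIRST(<factor>) = { g, v, x }.
In <params> → v <program> x: add FIRST(x) = { x }.
In <factor> → g <program>: <program> is at the end, add FOLLOW(<factor>) = { $, v, x }.
In <program> → <program> g v: add FIRST(g v) = { g }.
Union: FOLLOW(<program>) = { $, g, v, x }.

{ $, g, v, x }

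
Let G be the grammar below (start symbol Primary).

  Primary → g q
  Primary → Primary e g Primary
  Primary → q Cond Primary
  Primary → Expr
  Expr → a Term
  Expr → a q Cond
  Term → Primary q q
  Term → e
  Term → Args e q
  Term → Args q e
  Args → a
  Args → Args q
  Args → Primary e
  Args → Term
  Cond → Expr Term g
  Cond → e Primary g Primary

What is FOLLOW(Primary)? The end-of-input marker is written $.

Primary is the start symbol, so $ ∈ FOLLOW(Primary).
In Primary → Primary e g Primary: add FIRST(e g Primary) = { e }.
In Primary → Primary e g Primary: Primary is at the end, add FOLLOW(Primary) = { $, a, e, g, q }.
In Primary → q Cond Primary: Primary is at the end, add FOLLOW(Primary) = { $, a, e, g, q }.
In Term → Primary q q: add FIRST(q q) = { q }.
In Args → Primary e: add FIRST(e) = { e }.
In Cond → e Primary g Primary: add FIRST(g Primary) = { g }.
In Cond → e Primary g Primary: Primary is at the end, add FOLLOW(Cond) = { $, a, e, g, q }.
Union: FOLLOW(Primary) = { $, a, e, g, q }.

{ $, a, e, g, q }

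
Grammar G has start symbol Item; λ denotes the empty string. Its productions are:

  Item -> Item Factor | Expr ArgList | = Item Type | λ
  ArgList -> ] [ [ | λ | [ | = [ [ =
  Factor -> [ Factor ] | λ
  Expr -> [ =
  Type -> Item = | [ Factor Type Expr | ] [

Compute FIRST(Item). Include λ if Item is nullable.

From Item -> Item Factor: Item, Factor nullable, take FIRST(Item) ∪ FIRST(Factor) = { =, [ }; also λ since the whole RHS is nullable.
From Item -> Expr ArgList: add FIRST(Expr) = { [ }.
Item -> = Item Type contributes {=}.
Item -> λ contributes λ.
Union: FIRST(Item) = { =, [, λ }.

{ =, [, λ }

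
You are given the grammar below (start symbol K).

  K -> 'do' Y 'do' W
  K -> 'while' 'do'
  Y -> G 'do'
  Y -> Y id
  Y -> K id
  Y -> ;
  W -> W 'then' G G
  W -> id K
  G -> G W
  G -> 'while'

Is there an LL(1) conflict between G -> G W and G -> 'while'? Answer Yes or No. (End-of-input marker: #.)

FIRST(G W) = { 'while' } and FIRST('while') = { 'while' }.
Both contain 'while', so the two alternatives are not disjoint — LL(1) conflict.

Yes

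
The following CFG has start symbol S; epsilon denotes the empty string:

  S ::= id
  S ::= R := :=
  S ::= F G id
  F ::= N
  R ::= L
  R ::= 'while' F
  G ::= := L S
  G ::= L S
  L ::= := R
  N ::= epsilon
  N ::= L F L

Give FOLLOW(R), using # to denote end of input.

In S ::= R := :=: add FIRST(:= :=) = { := }.
In L ::= := R: R is at the end, add FOLLOW(L) = { 'while', :=, id }.
Union: FOLLOW(R) = { 'while', :=, id }.

{ 'while', :=, id }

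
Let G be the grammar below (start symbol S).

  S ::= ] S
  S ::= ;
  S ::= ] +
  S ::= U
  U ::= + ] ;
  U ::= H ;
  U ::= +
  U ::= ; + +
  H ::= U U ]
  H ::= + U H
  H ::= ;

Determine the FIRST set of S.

S ::= ] S contributes {]}.
S ::= ; contributes {;}.
S ::= ] + contributes {]}.
From S ::= U: add FIRST(U) = { +, ; }.
Union: FIRST(S) = { +, ;, ] }.

{ +, ;, ] }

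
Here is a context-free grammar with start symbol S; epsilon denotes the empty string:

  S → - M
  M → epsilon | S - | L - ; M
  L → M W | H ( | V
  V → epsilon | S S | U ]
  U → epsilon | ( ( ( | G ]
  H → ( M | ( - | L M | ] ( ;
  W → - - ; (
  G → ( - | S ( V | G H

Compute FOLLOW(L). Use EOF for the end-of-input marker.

In M → L - ; M: add FIRST(- ; M) = { - }.
In H → L M: add FIRST(M)\{epsilon} = { (, -, ] }.
  Since M is nullable, also add FOLLOW(H) = { (, -, ] }.
Union: FOLLOW(L) = { (, -, ] }.

{ (, -, ] }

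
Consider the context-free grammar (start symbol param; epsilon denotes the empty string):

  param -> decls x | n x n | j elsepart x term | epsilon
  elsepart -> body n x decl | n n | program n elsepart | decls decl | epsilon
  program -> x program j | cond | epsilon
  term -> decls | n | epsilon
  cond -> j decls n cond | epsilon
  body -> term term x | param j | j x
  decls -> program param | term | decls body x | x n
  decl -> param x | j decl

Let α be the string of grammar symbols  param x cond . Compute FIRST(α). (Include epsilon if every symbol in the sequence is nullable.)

{ j, n, x }

Add FIRST(param)\{epsilon} = { j, n, x }; param is nullable, continue.
x is a terminal; add {x} and stop.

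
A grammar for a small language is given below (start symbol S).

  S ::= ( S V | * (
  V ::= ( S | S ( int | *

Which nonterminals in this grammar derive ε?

{ } (none)

No nonterminal has an empty production or an RHS whose symbols are all nullable.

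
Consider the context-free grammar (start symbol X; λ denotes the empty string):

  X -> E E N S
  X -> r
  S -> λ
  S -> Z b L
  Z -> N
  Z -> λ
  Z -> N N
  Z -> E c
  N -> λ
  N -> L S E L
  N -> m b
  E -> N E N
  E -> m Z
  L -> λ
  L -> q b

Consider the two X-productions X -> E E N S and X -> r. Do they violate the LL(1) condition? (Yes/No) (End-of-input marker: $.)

FIRST(E E N S) = { b, m, q } and FIRST(r) = { r }.
The FIRST sets are disjoint and neither alternative is nullable — no conflict.

No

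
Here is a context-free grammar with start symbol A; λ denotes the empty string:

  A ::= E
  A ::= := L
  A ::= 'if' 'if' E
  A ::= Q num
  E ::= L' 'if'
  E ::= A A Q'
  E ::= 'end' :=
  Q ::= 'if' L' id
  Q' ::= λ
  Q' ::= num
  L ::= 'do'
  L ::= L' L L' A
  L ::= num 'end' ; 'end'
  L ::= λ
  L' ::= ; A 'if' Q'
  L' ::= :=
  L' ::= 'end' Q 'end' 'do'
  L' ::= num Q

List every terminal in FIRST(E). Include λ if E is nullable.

{ 'end', 'if', :=, ;, num }

From E ::= L' 'if': add FIRST(L') = { 'end', :=, ;, num }.
From E ::= A A Q': add FIRST(A) = { 'end', 'if', :=, ;, num }.
E ::= 'end' := contributes {'end'}.
Union: FIRST(E) = { 'end', 'if', :=, ;, num }.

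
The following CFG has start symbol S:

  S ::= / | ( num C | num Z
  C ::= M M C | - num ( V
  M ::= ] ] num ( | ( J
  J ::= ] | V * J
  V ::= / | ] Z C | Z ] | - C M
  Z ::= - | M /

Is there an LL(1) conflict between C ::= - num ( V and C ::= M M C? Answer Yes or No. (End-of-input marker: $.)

FIRST(- num ( V) = { - } and FIRST(M M C) = { (, ] }.
The FIRST sets are disjoint and neither alternative is nullable — no conflict.

No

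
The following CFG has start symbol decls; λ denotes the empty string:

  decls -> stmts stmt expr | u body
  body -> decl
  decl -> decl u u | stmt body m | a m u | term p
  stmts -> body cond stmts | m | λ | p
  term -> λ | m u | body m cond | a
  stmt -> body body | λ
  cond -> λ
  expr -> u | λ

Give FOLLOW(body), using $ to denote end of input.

{ $, a, m, p, u }

In decls -> u body: body is at the end, add FOLLOW(decls) = { $ }.
In decl -> stmt body m: add FIRST(m) = { m }.
In stmts -> body cond stmts: add FIRST(cond stmts)\{λ} = { a, m, p }.
  Since cond stmts is nullable, also add FOLLOW(stmts) = { $, a, m, p, u }.
In term -> body m cond: add FIRST(m cond) = { m }.
In stmt -> body body: add FIRST(body) = { a, m, p }.
In stmt -> body body: body is at the end, add FOLLOW(stmt) = { $, a, m, p, u }.
Union: FOLLOW(body) = { $, a, m, p, u }.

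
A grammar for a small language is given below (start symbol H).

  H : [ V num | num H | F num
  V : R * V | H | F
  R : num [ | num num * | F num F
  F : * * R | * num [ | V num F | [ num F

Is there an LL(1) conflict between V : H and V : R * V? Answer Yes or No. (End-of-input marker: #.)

FIRST(H) = { *, [, num } and FIRST(R * V) = { *, [, num }.
Both contain *, so the two alternatives are not disjoint — LL(1) conflict.

Yes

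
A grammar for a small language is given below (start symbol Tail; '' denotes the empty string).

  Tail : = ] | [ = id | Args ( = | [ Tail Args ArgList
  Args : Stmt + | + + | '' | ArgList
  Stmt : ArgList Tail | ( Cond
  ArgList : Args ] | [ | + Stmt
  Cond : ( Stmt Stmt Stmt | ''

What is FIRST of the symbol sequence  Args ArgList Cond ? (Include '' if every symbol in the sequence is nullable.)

{ (, +, [, ] }

Add FIRST(Args)\{''} = { (, +, [, ] }; Args is nullable, continue.
Add FIRST(ArgList) = { (, +, [, ] }; ArgList is not nullable, stop.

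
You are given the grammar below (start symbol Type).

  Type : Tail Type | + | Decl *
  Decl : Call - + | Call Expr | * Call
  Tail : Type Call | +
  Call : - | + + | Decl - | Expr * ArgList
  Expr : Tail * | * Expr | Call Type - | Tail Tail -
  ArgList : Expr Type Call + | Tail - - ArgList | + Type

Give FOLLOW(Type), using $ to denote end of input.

{ $, *, +, - }

Type is the start symbol, so $ ∈ FOLLOW(Type).
In Type : Tail Type: Type is at the end, add FOLLOW(Type) = { $, *, +, - }.
In Tail : Type Call: add FIRST(Call) = { *, +, - }.
In Expr : Call Type -: add FIRST(-) = { - }.
In ArgList : Expr Type Call +: add FIRST(Call +) = { *, +, - }.
In ArgList : + Type: Type is at the end, add FOLLOW(ArgList) = { *, +, - }.
Union: FOLLOW(Type) = { $, *, +, - }.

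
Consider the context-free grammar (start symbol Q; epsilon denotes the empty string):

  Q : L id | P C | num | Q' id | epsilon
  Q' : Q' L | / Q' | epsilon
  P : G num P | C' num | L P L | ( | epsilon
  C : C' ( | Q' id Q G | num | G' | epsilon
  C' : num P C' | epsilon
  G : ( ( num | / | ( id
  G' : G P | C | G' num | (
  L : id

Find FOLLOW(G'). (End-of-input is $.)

{ $, (, /, num }

In C : G': G' is at the end, add FOLLOW(C) = { $, (, /, num }.
In G' : G' num: add FIRST(num) = { num }.
Union: FOLLOW(G') = { $, (, /, num }.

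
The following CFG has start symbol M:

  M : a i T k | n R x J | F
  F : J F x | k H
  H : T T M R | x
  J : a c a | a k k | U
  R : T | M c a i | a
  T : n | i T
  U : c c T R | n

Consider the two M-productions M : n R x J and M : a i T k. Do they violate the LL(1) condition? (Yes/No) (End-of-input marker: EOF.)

No

FIRST(n R x J) = { n } and FIRST(a i T k) = { a }.
The FIRST sets are disjoint and neither alternative is nullable — no conflict.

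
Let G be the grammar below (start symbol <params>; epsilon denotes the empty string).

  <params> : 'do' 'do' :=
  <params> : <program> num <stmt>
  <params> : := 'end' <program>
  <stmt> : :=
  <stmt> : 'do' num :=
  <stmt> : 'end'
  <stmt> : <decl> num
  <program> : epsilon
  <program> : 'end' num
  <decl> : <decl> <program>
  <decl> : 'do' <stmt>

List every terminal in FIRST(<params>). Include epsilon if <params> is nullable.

<params> : 'do' 'do' := contributes {'do'}.
From <params> : <program> num <stmt>: <program> nullable, take FIRST(<program>) ∪ {num} = { 'end', num }.
<params> : := 'end' <program> contributes {:=}.
Union: FIRST(<params>) = { 'do', 'end', :=, num }.

{ 'do', 'end', :=, num }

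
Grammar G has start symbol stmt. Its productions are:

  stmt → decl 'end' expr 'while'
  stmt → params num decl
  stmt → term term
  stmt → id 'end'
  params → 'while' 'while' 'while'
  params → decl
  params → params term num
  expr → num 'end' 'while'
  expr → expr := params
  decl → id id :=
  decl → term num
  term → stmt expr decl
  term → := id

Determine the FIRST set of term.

{ 'while', :=, id }

From term → stmt expr decl: add FIRST(stmt) = { 'while', :=, id }.
term → := id contributes {:=}.
Union: FIRST(term) = { 'while', :=, id }.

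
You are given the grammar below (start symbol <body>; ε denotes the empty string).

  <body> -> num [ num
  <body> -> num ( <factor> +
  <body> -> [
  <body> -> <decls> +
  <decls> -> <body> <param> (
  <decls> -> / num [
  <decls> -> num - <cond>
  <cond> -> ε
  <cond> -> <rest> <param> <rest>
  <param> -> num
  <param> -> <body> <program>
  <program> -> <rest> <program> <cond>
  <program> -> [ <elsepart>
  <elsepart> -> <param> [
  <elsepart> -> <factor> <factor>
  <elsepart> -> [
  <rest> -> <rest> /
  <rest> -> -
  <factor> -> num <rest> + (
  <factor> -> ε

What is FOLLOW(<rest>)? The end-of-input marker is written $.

In <cond> -> <rest> <param> <rest>: add FIRST(<param> <rest>) = { /, [, num }.
In <cond> -> <rest> <param> <rest>: <rest> is at the end, add FOLLOW(<cond>) = { (, +, -, [ }.
In <program> -> <rest> <program> <cond>: add FIRST(<program> <cond>) = { -, [ }.
In <rest> -> <rest> /: add FIRST(/) = { / }.
In <factor> -> num <rest> + (: add FIRST(+ () = { + }.
Union: FOLLOW(<rest>) = { (, +, -, /, [, num }.

{ (, +, -, /, [, num }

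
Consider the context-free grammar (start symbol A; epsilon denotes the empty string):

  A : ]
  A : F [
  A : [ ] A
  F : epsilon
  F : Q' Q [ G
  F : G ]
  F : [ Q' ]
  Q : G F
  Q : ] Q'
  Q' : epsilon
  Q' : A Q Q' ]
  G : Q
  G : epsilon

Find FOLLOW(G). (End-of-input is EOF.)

In F : Q' Q [ G: G is at the end, add FOLLOW(F) = { [, ] }.
In F : G ]: add FIRST(]) = { ] }.
In Q : G F: add FIRST(F)\{epsilon} = { [, ] }.
  Since F is nullable, also add FOLLOW(Q) = { [, ] }.
Union: FOLLOW(G) = { [, ] }.

{ [, ] }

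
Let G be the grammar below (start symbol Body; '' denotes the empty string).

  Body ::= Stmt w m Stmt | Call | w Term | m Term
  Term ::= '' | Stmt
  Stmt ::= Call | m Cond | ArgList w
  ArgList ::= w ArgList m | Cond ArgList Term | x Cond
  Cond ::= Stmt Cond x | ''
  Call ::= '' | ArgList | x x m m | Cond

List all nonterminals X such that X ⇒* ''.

{ Body, Call, Cond, Stmt, Term }

Directly nullable (have an ''-production): Term, Cond, Call.
Body ::= Call with every symbol nullable, so Body is nullable.
Stmt ::= Call with every symbol nullable, so Stmt is nullable.
No other nonterminal has a production whose RHS symbols are all nullable.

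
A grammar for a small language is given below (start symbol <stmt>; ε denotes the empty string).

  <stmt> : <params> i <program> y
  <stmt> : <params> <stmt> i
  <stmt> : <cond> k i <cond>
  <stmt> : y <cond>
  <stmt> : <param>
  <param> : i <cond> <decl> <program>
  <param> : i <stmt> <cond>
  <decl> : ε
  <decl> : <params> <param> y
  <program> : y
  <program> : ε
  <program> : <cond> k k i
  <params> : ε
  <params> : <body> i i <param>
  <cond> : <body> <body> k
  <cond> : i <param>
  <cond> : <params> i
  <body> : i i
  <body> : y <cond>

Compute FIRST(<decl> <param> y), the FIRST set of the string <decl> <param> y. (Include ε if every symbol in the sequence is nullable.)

{ i, y }

Add FIRST(<decl>)\{ε} = { i, y }; <decl> is nullable, continue.
Add FIRST(<param>) = { i }; <param> is not nullable, stop.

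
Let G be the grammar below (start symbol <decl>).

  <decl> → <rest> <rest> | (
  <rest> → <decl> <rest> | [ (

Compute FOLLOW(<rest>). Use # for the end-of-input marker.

{ #, (, [ }

In <decl> → <rest> <rest>: add FIRST(<rest>) = { (, [ }.
In <decl> → <rest> <rest>: <rest> is at the end, add FOLLOW(<decl>) = { #, (, [ }.
In <rest> → <decl> <rest>: <rest> is at the end, add FOLLOW(<rest>) = { #, (, [ }.
Union: FOLLOW(<rest>) = { #, (, [ }.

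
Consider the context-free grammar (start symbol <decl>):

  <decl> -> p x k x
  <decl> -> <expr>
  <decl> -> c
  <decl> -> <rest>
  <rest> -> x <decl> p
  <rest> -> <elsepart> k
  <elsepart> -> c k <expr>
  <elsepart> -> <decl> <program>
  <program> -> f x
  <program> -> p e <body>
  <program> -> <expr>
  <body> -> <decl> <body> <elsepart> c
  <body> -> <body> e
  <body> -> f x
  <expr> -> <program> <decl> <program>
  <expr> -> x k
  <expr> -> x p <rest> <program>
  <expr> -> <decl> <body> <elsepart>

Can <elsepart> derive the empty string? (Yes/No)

No

No nonterminal in this grammar is nullable.
No production of <elsepart> has an RHS whose symbols are all nullable, so <elsepart> is not nullable.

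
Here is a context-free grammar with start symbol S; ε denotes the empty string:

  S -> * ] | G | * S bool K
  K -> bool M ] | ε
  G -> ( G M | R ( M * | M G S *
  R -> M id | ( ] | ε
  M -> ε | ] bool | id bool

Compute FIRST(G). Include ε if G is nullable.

G -> ( G M contributes {(}.
From G -> R ( M *: R nullable, take FIRST(R) ∪ {(} = { (, ], id }.
From G -> M G S *: M nullable, take FIRST(M) ∪ FIRST(G) = { (, ], id }.
Union: FIRST(G) = { (, ], id }.

{ (, ], id }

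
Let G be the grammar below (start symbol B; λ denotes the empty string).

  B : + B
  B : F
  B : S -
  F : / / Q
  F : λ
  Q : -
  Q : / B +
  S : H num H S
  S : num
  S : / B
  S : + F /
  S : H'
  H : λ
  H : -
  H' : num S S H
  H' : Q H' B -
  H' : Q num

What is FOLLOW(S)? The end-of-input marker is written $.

In B : S -: add FIRST(-) = { - }.
In S : H num H S: S is at the end, add FOLLOW(S) = { +, -, /, num }.
In H' : num S S H: add FIRST(S H) = { +, -, /, num }.
In H' : num S S H: add FIRST(H)\{λ} = { - }.
  Since H is nullable, also add FOLLOW(H') = { +, -, /, num }.
Union: FOLLOW(S) = { +, -, /, num }.

{ +, -, /, num }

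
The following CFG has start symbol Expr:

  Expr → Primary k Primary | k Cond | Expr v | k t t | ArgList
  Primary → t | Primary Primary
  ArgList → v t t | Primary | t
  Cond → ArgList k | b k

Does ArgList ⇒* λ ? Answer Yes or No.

No

No nonterminal in this grammar is nullable.
No production of ArgList has an RHS whose symbols are all nullable, so ArgList is not nullable.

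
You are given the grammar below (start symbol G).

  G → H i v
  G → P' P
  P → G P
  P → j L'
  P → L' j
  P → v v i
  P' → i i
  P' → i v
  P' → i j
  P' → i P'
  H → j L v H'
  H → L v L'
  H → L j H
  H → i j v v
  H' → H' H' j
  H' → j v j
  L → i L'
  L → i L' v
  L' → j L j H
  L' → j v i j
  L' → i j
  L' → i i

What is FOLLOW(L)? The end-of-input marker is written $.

{ j, v }

In H → j L v H': add FIRST(v H') = { v }.
In H → L v L': add FIRST(v L') = { v }.
In H → L j H: add FIRST(j H) = { j }.
In L' → j L j H: add FIRST(j H) = { j }.
Union: FOLLOW(L) = { j, v }.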